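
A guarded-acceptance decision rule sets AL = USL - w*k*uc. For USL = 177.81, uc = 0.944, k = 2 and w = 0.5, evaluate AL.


U = k * uc = 2 * 0.944 = 1.888
guard band g = w * U = 0.5 * 1.888 = 0.944
AL = USL - g = 177.81 - 0.944
AL = 176.8660

176.8660


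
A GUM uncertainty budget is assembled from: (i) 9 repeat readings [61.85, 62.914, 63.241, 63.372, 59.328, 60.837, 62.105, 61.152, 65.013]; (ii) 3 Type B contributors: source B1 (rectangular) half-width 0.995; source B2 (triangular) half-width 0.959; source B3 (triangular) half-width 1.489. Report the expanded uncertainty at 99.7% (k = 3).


mean = (61.85 + 62.914 + 63.241 + 63.372 + 59.328 + 60.837 + 62.105 + 61.152 + 65.013) / 9 = 62.20133333
s = sqrt(sum((x - mean)^2)/(n-1)) = 1.6664332
u_A = s / sqrt(n) = 1.6664332 / sqrt(9) = 0.55547773
u_B1 = 0.995 / sqrt(3) = 0.57446352
u_B2 = 0.959 / sqrt(6) = 0.39151011
u_B3 = 1.489 / sqrt(6) = 0.6078817
uc = sqrt(0.55547773^2 + 0.57446352^2 + 0.39151011^2 + 0.6078817^2) = 1.0776661
U = k * uc = 3 * 1.0776661
U = 3.2330

3.2330


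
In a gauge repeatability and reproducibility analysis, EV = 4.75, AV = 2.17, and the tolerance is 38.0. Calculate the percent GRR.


GRR = sqrt(EV^2 + AV^2) = sqrt(4.75^2 + 2.17^2) = 5.2222026
%GRR = GRR / tol * 100 = 5.2222026 / 38.0 * 100
%GRR = 13.7426

13.7426


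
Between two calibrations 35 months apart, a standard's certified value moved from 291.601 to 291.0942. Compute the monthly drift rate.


rate = (v2 - v1) / months
= (291.0942 - 291.601) / 35
= -0.5068 / 35
= -0.0145

-0.0145


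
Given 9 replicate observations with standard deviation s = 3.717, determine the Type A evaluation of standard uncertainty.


u_A = s / sqrt(n)
u_A = 3.717 / sqrt(9)
u_A = 3.717 / 3
u_A = 1.2390

1.2390


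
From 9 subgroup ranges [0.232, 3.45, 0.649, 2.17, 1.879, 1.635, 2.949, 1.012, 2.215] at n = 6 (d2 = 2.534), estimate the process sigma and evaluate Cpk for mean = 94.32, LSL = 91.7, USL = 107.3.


R_bar = (0.232 + 3.45 + 0.649 + 2.17 + 1.879 + 1.635 + 2.949 + 1.012 + 2.215) / 9 = 1.799
sigma = R_bar / d2 = 1.799 / 2.534 = 0.70994475
Cp = (USL - LSL)/(6*sigma) = (107.3 - 91.7)/(6*0.70994475) = 3.6623
Cpu = (107.3 - 94.32)/(3*0.70994475) = 6.0944
Cpl = (94.32 - 91.7)/(3*0.70994475) = 1.2301
Cpk = min(Cpu, Cpl) = 1.2301

1.2301


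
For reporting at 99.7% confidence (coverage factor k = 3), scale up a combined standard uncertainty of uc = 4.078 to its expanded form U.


U = k * uc
U = 3 * 4.078
U = 12.2340

12.2340


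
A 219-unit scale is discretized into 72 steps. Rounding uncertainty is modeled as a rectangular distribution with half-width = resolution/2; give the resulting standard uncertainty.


resolution = range / divisions
resolution = 219 / 72 = 3.0416667
u_res = resolution / (2*sqrt(3))
u_res = 3.0416667 / 3.4641016
u_res = 0.8781

0.8781


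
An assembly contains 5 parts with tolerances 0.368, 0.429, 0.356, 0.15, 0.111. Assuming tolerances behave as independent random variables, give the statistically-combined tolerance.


RSS = sqrt(0.368^2 + 0.429^2 + 0.356^2 + 0.15^2 + 0.111^2)
= sqrt(0.481022)
= 0.6936

0.6936


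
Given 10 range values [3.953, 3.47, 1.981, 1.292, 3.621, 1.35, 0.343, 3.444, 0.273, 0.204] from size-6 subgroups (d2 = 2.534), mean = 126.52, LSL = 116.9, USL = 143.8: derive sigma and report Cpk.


R_bar = (3.953 + 3.47 + 1.981 + 1.292 + 3.621 + 1.35 + 0.343 + 3.444 + 0.273 + 0.204) / 10 = 1.9931
sigma = R_bar / d2 = 1.9931 / 2.534 = 0.78654301
Cp = (USL - LSL)/(6*sigma) = (143.8 - 116.9)/(6*0.78654301) = 5.7000
Cpu = (143.8 - 126.52)/(3*0.78654301) = 7.3232
Cpl = (126.52 - 116.9)/(3*0.78654301) = 4.0769
Cpk = min(Cpu, Cpl) = 4.0769

4.0769


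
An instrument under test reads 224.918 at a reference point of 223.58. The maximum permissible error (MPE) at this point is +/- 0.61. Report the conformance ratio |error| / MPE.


e = indication - reference = 224.918 - 223.58 = 1.3380
|e| = 1.3380
ratio = |e| / MPE = 1.3380 / 0.61
ratio = 2.1934

2.1934


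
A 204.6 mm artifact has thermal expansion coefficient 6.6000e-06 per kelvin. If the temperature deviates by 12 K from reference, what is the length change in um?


dL = L * alpha * dT
= 204.6 * 6.6000e-06 * 12
= 0.0162043 mm
dL_um = 0.0162043 * 1000 = 16.2043 um

16.2043


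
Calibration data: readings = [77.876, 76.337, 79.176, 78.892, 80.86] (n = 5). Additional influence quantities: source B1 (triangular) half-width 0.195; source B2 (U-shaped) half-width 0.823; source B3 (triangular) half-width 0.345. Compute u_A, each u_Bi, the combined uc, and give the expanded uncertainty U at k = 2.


mean = (77.876 + 76.337 + 79.176 + 78.892 + 80.86) / 5 = 78.6282
s = sqrt(sum((x - mean)^2)/(n-1)) = 1.6707789
u_A = s / sqrt(n) = 1.6707789 / sqrt(5) = 0.74719504
u_B1 = 0.195 / sqrt(6) = 0.079608417
u_B2 = 0.823 / sqrt(2) = 0.58194888
u_B3 = 0.345 / sqrt(6) = 0.14084566
uc = sqrt(0.74719504^2 + 0.079608417^2 + 0.58194888^2 + 0.14084566^2) = 0.96080171
U = k * uc = 2 * 0.96080171
U = 1.9216

1.9216


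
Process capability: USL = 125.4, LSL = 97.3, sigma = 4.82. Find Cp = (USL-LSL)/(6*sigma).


Cp = (USL - LSL) / (6 * sigma)
= (125.4 - 97.3) / (6 * 4.82)
= 28.1000 / 28.9200
= 0.9716

0.9716


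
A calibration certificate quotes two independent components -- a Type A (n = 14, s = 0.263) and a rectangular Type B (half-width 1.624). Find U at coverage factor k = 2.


u_A = s / sqrt(n) = 0.263 / sqrt(14) = 0.070289707
u_B = half_width / sqrt(3) = 1.624 / sqrt(3) = 0.93761684
uc = sqrt(u_A^2 + u_B^2) = sqrt(0.070289707^2 + 0.93761684^2) = 0.94024783
U = k * uc = 2 * 0.94024783
U = 1.8805

1.8805


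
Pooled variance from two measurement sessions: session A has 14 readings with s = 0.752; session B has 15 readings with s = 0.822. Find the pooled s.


s_p = sqrt(((n1-1)*s1^2 + (n2-1)*s2^2) / (n1+n2-2))
numerator = (14-1)*0.752^2 + (15-1)*0.822^2 = 7.351552 + 9.459576 = 16.811128
denominator = 14 + 15 - 2 = 27
s_p^2 = 16.811128 / 27 = 0.62263437
s_p = sqrt(0.62263437) = 0.7891

0.7891


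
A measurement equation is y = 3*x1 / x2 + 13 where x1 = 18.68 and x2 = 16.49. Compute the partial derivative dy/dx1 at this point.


y = 3*x1 / x2 + 13
dy/dx1 = 3/x2
Evaluate at x2 = 16.49: c1 = 3 / 16.49
c1 = 0.1819

0.1819


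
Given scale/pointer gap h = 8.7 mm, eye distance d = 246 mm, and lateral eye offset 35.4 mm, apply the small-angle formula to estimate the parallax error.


error = h * offset / d
= 8.7 * 35.4 / 246
= 1.2520

1.2520


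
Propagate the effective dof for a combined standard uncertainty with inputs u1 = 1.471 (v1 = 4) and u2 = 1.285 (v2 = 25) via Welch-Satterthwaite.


uc = sqrt(u1^2 + u2^2) = sqrt(1.471^2 + 1.285^2) = 1.9532194
v_eff = uc^4 / (u1^4/v1 + u2^4/v2)
= 1.9532194^4 / (1.471^4/4 + 1.285^4/25)
= 14.554729 / 1.2796137
v_eff = 11.3743

11.3743


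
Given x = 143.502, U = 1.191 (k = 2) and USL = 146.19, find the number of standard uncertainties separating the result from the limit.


u = U / k = 1.191 / 2 = 0.5955
margin = |USL - x| = |146.19 - 143.502| = 2.688
z = margin / u = 2.688 / 0.5955
z = 4.5139

4.5139


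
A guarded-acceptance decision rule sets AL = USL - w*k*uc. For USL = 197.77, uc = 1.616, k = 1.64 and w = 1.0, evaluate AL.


U = k * uc = 1.64 * 1.616 = 2.65024
guard band g = w * U = 1.0 * 2.65024 = 2.65024
AL = USL - g = 197.77 - 2.65024
AL = 195.1198

195.1198


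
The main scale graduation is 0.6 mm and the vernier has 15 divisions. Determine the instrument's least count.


LC = MSD / n_div
= 0.6 / 15
= 0.0400

0.0400


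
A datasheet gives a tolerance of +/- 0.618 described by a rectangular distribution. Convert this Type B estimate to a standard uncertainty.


u_B = half_width / sqrt(3)
u_B = 0.618 / 1.7320508
u_B = 0.3568

0.3568


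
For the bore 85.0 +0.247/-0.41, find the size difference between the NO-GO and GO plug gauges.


GO = nominal - lower_tol (smallest hole = maximum material condition)
GO = 85.0 - 0.41 = 84.59
NO-GO = nominal + upper_tol (largest hole = least material condition)
NO-GO = 85.0 + 0.247 = 85.247
spread = NO-GO - GO = 85.247 - 84.59 = 0.6570

0.6570


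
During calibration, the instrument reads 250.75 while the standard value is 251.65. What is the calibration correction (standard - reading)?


Correction = standard - reading
= 251.65 - 250.75
= 0.9000

0.9000


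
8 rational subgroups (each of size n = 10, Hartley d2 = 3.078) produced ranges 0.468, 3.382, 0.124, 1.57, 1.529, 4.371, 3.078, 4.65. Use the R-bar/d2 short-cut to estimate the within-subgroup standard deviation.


R_bar = (0.468 + 3.382 + 0.124 + 1.57 + 1.529 + 4.371 + 3.078 + 4.65) / 8
R_bar = 19.172 / 8 = 2.3965
sigma_hat = R_bar / d2 = 2.3965 / 3.078 = 0.7786

0.7786


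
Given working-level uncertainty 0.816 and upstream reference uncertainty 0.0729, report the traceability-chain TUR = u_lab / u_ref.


TUR = u_lab / u_ref
= 0.816 / 0.0729
= 11.1934

11.1934


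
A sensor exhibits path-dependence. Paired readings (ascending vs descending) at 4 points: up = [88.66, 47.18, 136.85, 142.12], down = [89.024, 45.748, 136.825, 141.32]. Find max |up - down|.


|88.66 - 89.024| = 0.3640
|47.18 - 45.748| = 1.4320
|136.85 - 136.825| = 0.0250
|142.12 - 141.32| = 0.8000
hysteresis = max(diffs) = 1.4320

1.4320


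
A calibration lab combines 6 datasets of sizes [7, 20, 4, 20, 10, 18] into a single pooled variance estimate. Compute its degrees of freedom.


nu = sum_i (n_i - 1)
nu = ((7 - 1) + (20 - 1) + (4 - 1) + (20 - 1) + (10 - 1) + (18 - 1))
nu = 6 + 19 + 3 + 19 + 9 + 17
nu = 73

73


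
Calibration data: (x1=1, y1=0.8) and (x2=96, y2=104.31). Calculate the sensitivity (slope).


slope = (y2 - y1) / (x2 - x1)
= (104.31 - 0.8) / (96 - 1)
= 103.5100 / 95
= 1.0896

1.0896


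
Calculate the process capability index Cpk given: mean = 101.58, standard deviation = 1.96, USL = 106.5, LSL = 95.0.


Cpu = (USL - mean) / (3*sigma) = (106.5 - 101.58) / (3*1.96) = 0.8367
Cpl = (mean - LSL) / (3*sigma) = (101.58 - 95.0) / (3*1.96) = 1.1190
Cpk = min(Cpu, Cpl) = 0.8367

0.8367


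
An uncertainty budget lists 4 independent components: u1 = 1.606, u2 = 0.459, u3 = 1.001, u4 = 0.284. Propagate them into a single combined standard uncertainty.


uc = sqrt(1.606^2 + 0.459^2 + 1.001^2 + 0.284^2)
uc = sqrt(3.872574)
uc = 1.9679

1.9679


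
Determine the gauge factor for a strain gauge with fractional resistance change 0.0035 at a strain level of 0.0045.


GF = (dR/R) / epsilon
= 0.0035 / 0.0045
= 0.7778

0.7778


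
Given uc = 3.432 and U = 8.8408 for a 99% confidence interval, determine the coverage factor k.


k = U / uc
k = 8.8408 / 3.432
k = 2.576

2.576


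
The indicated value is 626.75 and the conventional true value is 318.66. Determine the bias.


Systematic error = measured - true
= 626.75 - 318.66
= 308.0900

308.0900


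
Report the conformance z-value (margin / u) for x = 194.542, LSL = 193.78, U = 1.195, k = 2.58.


u = U / k = 1.195 / 2.58 = 0.46317829
margin = |LSL - x| = |193.78 - 194.542| = 0.762
z = margin / u = 0.762 / 0.46317829
z = 1.6452

1.6452


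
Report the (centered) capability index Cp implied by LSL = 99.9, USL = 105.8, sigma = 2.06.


Cp = (USL - LSL) / (6 * sigma)
= (105.8 - 99.9) / (6 * 2.06)
= 5.9000 / 12.3600
= 0.4773

0.4773


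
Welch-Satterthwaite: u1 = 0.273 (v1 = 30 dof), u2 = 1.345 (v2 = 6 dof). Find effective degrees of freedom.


uc = sqrt(u1^2 + u2^2) = sqrt(0.273^2 + 1.345^2) = 1.3724263
v_eff = uc^4 / (u1^4/v1 + u2^4/v2)
= 1.3724263^4 / (0.273^4/30 + 1.345^4/6)
= 3.5477755 / 0.54561373
v_eff = 6.5024

6.5024


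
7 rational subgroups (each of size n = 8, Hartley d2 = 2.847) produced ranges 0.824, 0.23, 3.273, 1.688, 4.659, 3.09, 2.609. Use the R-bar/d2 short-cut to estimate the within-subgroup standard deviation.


R_bar = (0.824 + 0.23 + 3.273 + 1.688 + 4.659 + 3.09 + 2.609) / 7
R_bar = 16.373 / 7 = 2.339
sigma_hat = R_bar / d2 = 2.339 / 2.847 = 0.8216

0.8216


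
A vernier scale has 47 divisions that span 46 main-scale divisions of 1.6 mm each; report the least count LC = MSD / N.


LC = MSD / n_div
= 1.6 / 47
= 0.0340

0.0340


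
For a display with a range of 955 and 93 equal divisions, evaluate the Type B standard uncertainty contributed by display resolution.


resolution = range / divisions
resolution = 955 / 93 = 10.268817
u_res = resolution / (2*sqrt(3))
u_res = 10.268817 / 3.4641016
u_res = 2.9644

2.9644


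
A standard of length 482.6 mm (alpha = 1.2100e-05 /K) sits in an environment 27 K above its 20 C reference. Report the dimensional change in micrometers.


dL = L * alpha * dT
= 482.6 * 1.2100e-05 * 27
= 0.1576654 mm
dL_um = 0.1576654 * 1000 = 157.6654 um

157.6654


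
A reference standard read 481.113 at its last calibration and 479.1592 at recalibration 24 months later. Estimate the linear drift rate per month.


rate = (v2 - v1) / months
= (479.1592 - 481.113) / 24
= -1.9538 / 24
= -0.0814

-0.0814


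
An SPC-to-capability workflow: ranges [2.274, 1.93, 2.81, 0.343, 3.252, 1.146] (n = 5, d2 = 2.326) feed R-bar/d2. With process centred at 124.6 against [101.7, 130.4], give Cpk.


R_bar = (2.274 + 1.93 + 2.81 + 0.343 + 3.252 + 1.146) / 6 = 1.9591667
sigma = R_bar / d2 = 1.9591667 / 2.326 = 0.84229007
Cp = (USL - LSL)/(6*sigma) = (130.4 - 101.7)/(6*0.84229007) = 5.6790
Cpu = (130.4 - 124.6)/(3*0.84229007) = 2.2953
Cpl = (124.6 - 101.7)/(3*0.84229007) = 9.0626
Cpk = min(Cpu, Cpl) = 2.2953

2.2953


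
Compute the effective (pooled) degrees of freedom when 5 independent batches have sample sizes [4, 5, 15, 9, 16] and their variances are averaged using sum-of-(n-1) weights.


nu = sum_i (n_i - 1)
nu = ((4 - 1) + (5 - 1) + (15 - 1) + (9 - 1) + (16 - 1))
nu = 3 + 4 + 14 + 8 + 15
nu = 44

44


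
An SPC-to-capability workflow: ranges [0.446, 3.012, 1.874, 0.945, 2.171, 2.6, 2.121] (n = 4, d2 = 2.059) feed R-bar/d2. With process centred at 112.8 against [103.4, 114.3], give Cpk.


R_bar = (0.446 + 3.012 + 1.874 + 0.945 + 2.171 + 2.6 + 2.121) / 7 = 1.8812857
sigma = R_bar / d2 = 1.8812857 / 2.059 = 0.91368902
Cp = (USL - LSL)/(6*sigma) = (114.3 - 103.4)/(6*0.91368902) = 1.9883
Cpu = (114.3 - 112.8)/(3*0.91368902) = 0.5472
Cpl = (112.8 - 103.4)/(3*0.91368902) = 3.4293
Cpk = min(Cpu, Cpl) = 0.5472

0.5472


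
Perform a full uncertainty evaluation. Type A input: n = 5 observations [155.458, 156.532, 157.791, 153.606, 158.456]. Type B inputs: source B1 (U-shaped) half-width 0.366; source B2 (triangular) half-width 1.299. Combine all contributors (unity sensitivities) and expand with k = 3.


mean = (155.458 + 156.532 + 157.791 + 153.606 + 158.456) / 5 = 156.3686
s = sqrt(sum((x - mean)^2)/(n-1)) = 1.9279725
u_A = s / sqrt(n) = 1.9279725 / sqrt(5) = 0.86221551
u_B1 = 0.366 / sqrt(2) = 0.25880108
u_B2 = 1.299 / sqrt(6) = 0.53031453
uc = sqrt(0.86221551^2 + 0.25880108^2 + 0.53031453^2) = 1.0448096
U = k * uc = 3 * 1.0448096
U = 3.1344

3.1344


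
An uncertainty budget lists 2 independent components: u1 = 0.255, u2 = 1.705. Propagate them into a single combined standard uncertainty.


uc = sqrt(0.255^2 + 1.705^2)
uc = sqrt(2.97205)
uc = 1.7240

1.7240


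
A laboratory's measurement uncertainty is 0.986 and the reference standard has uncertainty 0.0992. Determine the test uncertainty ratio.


TUR = u_lab / u_ref
= 0.986 / 0.0992
= 9.9395

9.9395


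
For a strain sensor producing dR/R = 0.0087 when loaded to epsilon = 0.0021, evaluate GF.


GF = (dR/R) / epsilon
= 0.0087 / 0.0021
= 4.1429

4.1429


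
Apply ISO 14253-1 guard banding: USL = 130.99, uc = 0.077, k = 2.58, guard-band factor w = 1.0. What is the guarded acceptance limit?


U = k * uc = 2.58 * 0.077 = 0.19866
guard band g = w * U = 1.0 * 0.19866 = 0.19866
AL = USL - g = 130.99 - 0.19866
AL = 130.7913

130.7913


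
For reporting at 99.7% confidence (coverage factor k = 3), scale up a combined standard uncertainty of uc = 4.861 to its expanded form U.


U = k * uc
U = 3 * 4.861
U = 14.5830

14.5830


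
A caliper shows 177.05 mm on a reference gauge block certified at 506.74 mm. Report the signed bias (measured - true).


Systematic error = measured - true
= 177.05 - 506.74
= -329.6900

-329.6900


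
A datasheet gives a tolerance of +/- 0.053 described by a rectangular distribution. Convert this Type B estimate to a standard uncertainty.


u_B = half_width / sqrt(3)
u_B = 0.053 / 1.7320508
u_B = 0.0306

0.0306


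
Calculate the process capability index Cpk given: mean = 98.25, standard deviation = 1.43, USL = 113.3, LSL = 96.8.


Cpu = (USL - mean) / (3*sigma) = (113.3 - 98.25) / (3*1.43) = 3.5082
Cpl = (mean - LSL) / (3*sigma) = (98.25 - 96.8) / (3*1.43) = 0.3380
Cpk = min(Cpu, Cpl) = 0.3380

0.3380


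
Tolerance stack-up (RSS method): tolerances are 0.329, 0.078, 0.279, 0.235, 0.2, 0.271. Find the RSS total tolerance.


RSS = sqrt(0.329^2 + 0.078^2 + 0.279^2 + 0.235^2 + 0.2^2 + 0.271^2)
= sqrt(0.360832)
= 0.6007

0.6007


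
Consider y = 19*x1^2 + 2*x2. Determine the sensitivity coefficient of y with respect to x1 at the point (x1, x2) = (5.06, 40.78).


y = 19*x1^2 + 2*x2
dy/dx1 = 2*19*x1
Evaluate at x1 = 5.06: c1 = 38 * 5.06
c1 = 192.2800

192.2800


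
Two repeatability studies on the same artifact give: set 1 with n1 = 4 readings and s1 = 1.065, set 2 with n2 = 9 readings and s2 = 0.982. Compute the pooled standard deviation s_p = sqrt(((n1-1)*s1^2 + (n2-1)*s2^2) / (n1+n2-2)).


s_p = sqrt(((n1-1)*s1^2 + (n2-1)*s2^2) / (n1+n2-2))
numerator = (4-1)*1.065^2 + (9-1)*0.982^2 = 3.402675 + 7.714592 = 11.117267
denominator = 4 + 9 - 2 = 11
s_p^2 = 11.117267 / 11 = 1.0106606
s_p = sqrt(1.0106606) = 1.0053

1.0053


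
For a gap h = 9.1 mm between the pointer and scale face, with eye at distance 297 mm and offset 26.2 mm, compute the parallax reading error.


error = h * offset / d
= 9.1 * 26.2 / 297
= 0.8028

0.8028


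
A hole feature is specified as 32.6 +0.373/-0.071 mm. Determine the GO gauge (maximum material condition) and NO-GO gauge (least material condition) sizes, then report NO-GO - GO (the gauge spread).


GO = nominal - lower_tol (smallest hole = maximum material condition)
GO = 32.6 - 0.071 = 32.529
NO-GO = nominal + upper_tol (largest hole = least material condition)
NO-GO = 32.6 + 0.373 = 32.973
spread = NO-GO - GO = 32.973 - 32.529 = 0.4440

0.4440


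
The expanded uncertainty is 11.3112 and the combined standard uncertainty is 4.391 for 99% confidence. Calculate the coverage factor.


k = U / uc
k = 11.3112 / 4.391
k = 2.576

2.576


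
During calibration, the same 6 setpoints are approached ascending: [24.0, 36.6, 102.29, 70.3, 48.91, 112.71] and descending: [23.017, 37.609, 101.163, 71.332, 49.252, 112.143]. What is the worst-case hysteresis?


|24.0 - 23.017| = 0.9830
|36.6 - 37.609| = 1.0090
|102.29 - 101.163| = 1.1270
|70.3 - 71.332| = 1.0320
|48.91 - 49.252| = 0.3420
|112.71 - 112.143| = 0.5670
hysteresis = max(diffs) = 1.1270

1.1270


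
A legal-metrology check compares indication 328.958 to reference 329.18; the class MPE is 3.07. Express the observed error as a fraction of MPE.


e = indication - reference = 328.958 - 329.18 = -0.2220
|e| = 0.2220
ratio = |e| / MPE = 0.2220 / 3.07
ratio = 0.0723

0.0723


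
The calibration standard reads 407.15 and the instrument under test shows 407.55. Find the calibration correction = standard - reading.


Correction = standard - reading
= 407.15 - 407.55
= -0.4000

-0.4000


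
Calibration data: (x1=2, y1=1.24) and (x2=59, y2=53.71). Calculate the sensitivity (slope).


slope = (y2 - y1) / (x2 - x1)
= (53.71 - 1.24) / (59 - 2)
= 52.4700 / 57
= 0.9205

0.9205


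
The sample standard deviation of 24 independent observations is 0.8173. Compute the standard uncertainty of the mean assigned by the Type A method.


u_A = s / sqrt(n)
u_A = 0.8173 / sqrt(24)
u_A = 0.8173 / 4.8989795
u_A = 0.1668

0.1668


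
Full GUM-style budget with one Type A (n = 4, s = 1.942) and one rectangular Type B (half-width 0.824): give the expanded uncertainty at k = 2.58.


u_A = s / sqrt(n) = 1.942 / sqrt(4) = 0.971
u_B = half_width / sqrt(3) = 0.824 / sqrt(3) = 0.47573662
uc = sqrt(u_A^2 + u_B^2) = sqrt(0.971^2 + 0.47573662^2) = 1.08128
U = k * uc = 2.58 * 1.08128
U = 2.7897

2.7897


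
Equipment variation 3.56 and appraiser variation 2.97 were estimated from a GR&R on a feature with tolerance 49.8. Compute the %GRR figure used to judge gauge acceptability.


GRR = sqrt(EV^2 + AV^2) = sqrt(3.56^2 + 2.97^2) = 4.6362161
%GRR = GRR / tol * 100 = 4.6362161 / 49.8 * 100
%GRR = 9.3097

9.3097


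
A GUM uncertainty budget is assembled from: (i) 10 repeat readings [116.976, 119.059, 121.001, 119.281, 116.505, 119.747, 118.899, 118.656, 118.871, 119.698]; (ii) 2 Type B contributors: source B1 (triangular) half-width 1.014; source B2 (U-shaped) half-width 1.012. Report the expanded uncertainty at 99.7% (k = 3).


mean = (116.976 + 119.059 + 121.001 + 119.281 + 116.505 + 119.747 + 118.899 + 118.656 + 118.871 + 119.698) / 10 = 118.8693
s = sqrt(sum((x - mean)^2)/(n-1)) = 1.3092666
u_A = s / sqrt(n) = 1.3092666 / sqrt(10) = 0.41402645
u_B1 = 1.014 / sqrt(6) = 0.41396377
u_B2 = 1.012 / sqrt(2) = 0.71559206
uc = sqrt(0.41402645^2 + 0.41396377^2 + 0.71559206^2) = 0.92458418
U = k * uc = 3 * 0.92458418
U = 2.7738

2.7738


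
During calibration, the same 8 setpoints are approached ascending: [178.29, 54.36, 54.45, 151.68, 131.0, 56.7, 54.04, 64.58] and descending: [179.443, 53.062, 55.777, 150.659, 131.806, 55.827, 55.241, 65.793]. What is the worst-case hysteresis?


|178.29 - 179.443| = 1.1530
|54.36 - 53.062| = 1.2980
|54.45 - 55.777| = 1.3270
|151.68 - 150.659| = 1.0210
|131.0 - 131.806| = 0.8060
|56.7 - 55.827| = 0.8730
|54.04 - 55.241| = 1.2010
|64.58 - 65.793| = 1.2130
hysteresis = max(diffs) = 1.3270

1.3270


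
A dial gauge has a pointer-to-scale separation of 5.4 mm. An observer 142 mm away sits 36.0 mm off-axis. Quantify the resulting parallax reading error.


error = h * offset / d
= 5.4 * 36.0 / 142
= 1.3690

1.3690


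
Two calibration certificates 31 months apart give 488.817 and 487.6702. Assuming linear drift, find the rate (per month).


rate = (v2 - v1) / months
= (487.6702 - 488.817) / 31
= -1.1468 / 31
= -0.0370

-0.0370


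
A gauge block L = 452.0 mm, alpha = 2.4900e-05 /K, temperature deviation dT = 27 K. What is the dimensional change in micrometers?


dL = L * alpha * dT
= 452.0 * 2.4900e-05 * 27
= 0.3038796 mm
dL_um = 0.3038796 * 1000 = 303.8796 um

303.8796


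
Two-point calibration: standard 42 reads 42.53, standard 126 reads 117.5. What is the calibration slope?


slope = (y2 - y1) / (x2 - x1)
= (117.5 - 42.53) / (126 - 42)
= 74.9700 / 84
= 0.8925

0.8925


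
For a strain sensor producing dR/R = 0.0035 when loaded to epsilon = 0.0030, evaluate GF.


GF = (dR/R) / epsilon
= 0.0035 / 0.0030
= 1.1667

1.1667


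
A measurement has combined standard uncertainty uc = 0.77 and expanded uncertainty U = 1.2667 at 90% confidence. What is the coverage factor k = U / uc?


k = U / uc
k = 1.2667 / 0.77
k = 1.645

1.645


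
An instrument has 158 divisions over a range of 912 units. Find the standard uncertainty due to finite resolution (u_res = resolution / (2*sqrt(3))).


resolution = range / divisions
resolution = 912 / 158 = 5.7721519
u_res = resolution / (2*sqrt(3))
u_res = 5.7721519 / 3.4641016
u_res = 1.6663

1.6663


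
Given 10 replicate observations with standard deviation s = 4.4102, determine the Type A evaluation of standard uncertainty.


u_A = s / sqrt(n)
u_A = 4.4102 / sqrt(10)
u_A = 4.4102 / 3.1622777
u_A = 1.3946

1.3946


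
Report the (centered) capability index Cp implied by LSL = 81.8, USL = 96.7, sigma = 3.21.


Cp = (USL - LSL) / (6 * sigma)
= (96.7 - 81.8) / (6 * 3.21)
= 14.9000 / 19.2600
= 0.7736

0.7736


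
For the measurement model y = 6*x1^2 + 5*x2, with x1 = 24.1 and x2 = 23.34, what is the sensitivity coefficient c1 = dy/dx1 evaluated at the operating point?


y = 6*x1^2 + 5*x2
dy/dx1 = 2*6*x1
Evaluate at x1 = 24.1: c1 = 12 * 24.1
c1 = 289.2000

289.2000


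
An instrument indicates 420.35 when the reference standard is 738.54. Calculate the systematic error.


Systematic error = measured - true
= 420.35 - 738.54
= -318.1900

-318.1900


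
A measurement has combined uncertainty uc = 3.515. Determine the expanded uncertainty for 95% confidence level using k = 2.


U = k * uc
U = 2 * 3.515
U = 7.0300

7.0300


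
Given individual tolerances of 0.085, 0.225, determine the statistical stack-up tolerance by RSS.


RSS = sqrt(0.085^2 + 0.225^2)
= sqrt(0.05785)
= 0.2405

0.2405


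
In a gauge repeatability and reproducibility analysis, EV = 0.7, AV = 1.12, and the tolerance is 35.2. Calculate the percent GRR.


GRR = sqrt(EV^2 + AV^2) = sqrt(0.7^2 + 1.12^2) = 1.3207574
%GRR = GRR / tol * 100 = 1.3207574 / 35.2 * 100
%GRR = 3.7522

3.7522


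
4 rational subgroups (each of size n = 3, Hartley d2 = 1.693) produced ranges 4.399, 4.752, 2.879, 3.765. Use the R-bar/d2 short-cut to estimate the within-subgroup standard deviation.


R_bar = (4.399 + 4.752 + 2.879 + 3.765) / 4
R_bar = 15.795 / 4 = 3.94875
sigma_hat = R_bar / d2 = 3.94875 / 1.693 = 2.3324

2.3324


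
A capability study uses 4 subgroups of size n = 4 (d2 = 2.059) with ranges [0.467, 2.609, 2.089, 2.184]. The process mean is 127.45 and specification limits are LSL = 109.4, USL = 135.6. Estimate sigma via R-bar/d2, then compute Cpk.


R_bar = (0.467 + 2.609 + 2.089 + 2.184) / 4 = 1.83725
sigma = R_bar / d2 = 1.83725 / 2.059 = 0.89230209
Cp = (USL - LSL)/(6*sigma) = (135.6 - 109.4)/(6*0.89230209) = 4.8937
Cpu = (135.6 - 127.45)/(3*0.89230209) = 3.0446
Cpl = (127.45 - 109.4)/(3*0.89230209) = 6.7429
Cpk = min(Cpu, Cpl) = 3.0446

3.0446


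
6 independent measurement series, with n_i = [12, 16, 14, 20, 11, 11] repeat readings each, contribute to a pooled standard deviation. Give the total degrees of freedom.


nu = sum_i (n_i - 1)
nu = ((12 - 1) + (16 - 1) + (14 - 1) + (20 - 1) + (11 - 1) + (11 - 1))
nu = 11 + 15 + 13 + 19 + 10 + 10
nu = 78

78


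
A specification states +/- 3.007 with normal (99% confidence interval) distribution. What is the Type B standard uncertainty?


u_B = half_width / 2.576
u_B = 3.007 / 2.576
u_B = 1.1673

1.1673


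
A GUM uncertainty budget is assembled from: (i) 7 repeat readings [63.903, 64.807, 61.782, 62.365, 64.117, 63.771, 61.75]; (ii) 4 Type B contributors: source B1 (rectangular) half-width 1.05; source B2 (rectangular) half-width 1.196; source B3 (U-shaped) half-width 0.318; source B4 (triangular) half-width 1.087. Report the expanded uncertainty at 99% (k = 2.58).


mean = (63.903 + 64.807 + 61.782 + 62.365 + 64.117 + 63.771 + 61.75) / 7 = 63.21357143
s = sqrt(sum((x - mean)^2)/(n-1)) = 1.2283287
u_A = s / sqrt(n) = 1.2283287 / sqrt(7) = 0.46426461
u_B1 = 1.05 / sqrt(3) = 0.60621778
u_B2 = 1.196 / sqrt(3) = 0.69051092
u_B3 = 0.318 / sqrt(2) = 0.22485996
u_B4 = 1.087 / sqrt(6) = 0.44376589
uc = sqrt(0.46426461^2 + 0.60621778^2 + 0.69051092^2 + 0.22485996^2 + 0.44376589^2) = 1.1433884
U = k * uc = 2.58 * 1.1433884
U = 2.9499

2.9499


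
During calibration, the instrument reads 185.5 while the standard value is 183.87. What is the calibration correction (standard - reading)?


Correction = standard - reading
= 183.87 - 185.5
= -1.6300

-1.6300


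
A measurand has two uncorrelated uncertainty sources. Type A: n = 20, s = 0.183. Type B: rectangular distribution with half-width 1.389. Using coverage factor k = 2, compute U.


u_A = s / sqrt(n) = 0.183 / sqrt(20) = 0.040920044
u_B = half_width / sqrt(3) = 1.389 / sqrt(3) = 0.80193952
uc = sqrt(u_A^2 + u_B^2) = sqrt(0.040920044^2 + 0.80193952^2) = 0.80298284
U = k * uc = 2 * 0.80298284
U = 1.6060

1.6060


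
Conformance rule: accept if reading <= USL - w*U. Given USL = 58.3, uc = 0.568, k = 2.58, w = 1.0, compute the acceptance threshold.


U = k * uc = 2.58 * 0.568 = 1.46544
guard band g = w * U = 1.0 * 1.46544 = 1.46544
AL = USL - g = 58.3 - 1.46544
AL = 56.8346

56.8346


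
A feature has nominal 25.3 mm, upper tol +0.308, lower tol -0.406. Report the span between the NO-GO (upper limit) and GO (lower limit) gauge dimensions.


GO = nominal - lower_tol (smallest hole = maximum material condition)
GO = 25.3 - 0.406 = 24.894
NO-GO = nominal + upper_tol (largest hole = least material condition)
NO-GO = 25.3 + 0.308 = 25.608
spread = NO-GO - GO = 25.608 - 24.894 = 0.7140

0.7140


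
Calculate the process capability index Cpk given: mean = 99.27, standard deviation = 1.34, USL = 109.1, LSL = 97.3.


Cpu = (USL - mean) / (3*sigma) = (109.1 - 99.27) / (3*1.34) = 2.4453
Cpl = (mean - LSL) / (3*sigma) = (99.27 - 97.3) / (3*1.34) = 0.4900
Cpk = min(Cpu, Cpl) = 0.4900

0.4900


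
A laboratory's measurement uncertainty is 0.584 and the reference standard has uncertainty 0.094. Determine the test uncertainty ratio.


TUR = u_lab / u_ref
= 0.584 / 0.094
= 6.2128

6.2128


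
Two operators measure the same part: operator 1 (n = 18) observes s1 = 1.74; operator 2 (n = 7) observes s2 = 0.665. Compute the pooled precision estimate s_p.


s_p = sqrt(((n1-1)*s1^2 + (n2-1)*s2^2) / (n1+n2-2))
numerator = (18-1)*1.74^2 + (7-1)*0.665^2 = 51.4692 + 2.65335 = 54.12255
denominator = 18 + 7 - 2 = 23
s_p^2 = 54.12255 / 23 = 2.3531543
s_p = sqrt(2.3531543) = 1.5340

1.5340


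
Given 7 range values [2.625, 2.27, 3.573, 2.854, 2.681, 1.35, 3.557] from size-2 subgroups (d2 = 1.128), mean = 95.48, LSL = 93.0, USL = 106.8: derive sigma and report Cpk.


R_bar = (2.625 + 2.27 + 3.573 + 2.854 + 2.681 + 1.35 + 3.557) / 7 = 2.7014286
sigma = R_bar / d2 = 2.7014286 / 1.128 = 2.3948835
Cp = (USL - LSL)/(6*sigma) = (106.8 - 93.0)/(6*2.3948835) = 0.9604
Cpu = (106.8 - 95.48)/(3*2.3948835) = 1.5756
Cpl = (95.48 - 93.0)/(3*2.3948835) = 0.3452
Cpk = min(Cpu, Cpl) = 0.3452

0.3452


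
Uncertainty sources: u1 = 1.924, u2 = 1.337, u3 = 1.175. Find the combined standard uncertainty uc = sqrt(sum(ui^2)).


uc = sqrt(1.924^2 + 1.337^2 + 1.175^2)
uc = sqrt(6.86997)
uc = 2.6211

2.6211


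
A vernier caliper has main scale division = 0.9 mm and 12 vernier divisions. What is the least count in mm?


LC = MSD / n_div
= 0.9 / 12
= 0.0750

0.0750


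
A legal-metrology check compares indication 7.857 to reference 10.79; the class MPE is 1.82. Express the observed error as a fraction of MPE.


e = indication - reference = 7.857 - 10.79 = -2.9330
|e| = 2.9330
ratio = |e| / MPE = 2.9330 / 1.82
ratio = 1.6115

1.6115


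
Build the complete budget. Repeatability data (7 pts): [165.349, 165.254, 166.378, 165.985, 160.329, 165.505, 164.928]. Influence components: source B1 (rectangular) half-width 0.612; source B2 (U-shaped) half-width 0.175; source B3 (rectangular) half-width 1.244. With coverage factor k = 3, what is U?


mean = (165.349 + 165.254 + 166.378 + 165.985 + 160.329 + 165.505 + 164.928) / 7 = 164.8182857
s = sqrt(sum((x - mean)^2)/(n-1)) = 2.0372668
u_A = s / sqrt(n) = 2.0372668 / sqrt(7) = 0.77001447
u_B1 = 0.612 / sqrt(3) = 0.35333836
u_B2 = 0.175 / sqrt(2) = 0.12374369
u_B3 = 1.244 / sqrt(3) = 0.71822373
uc = sqrt(0.77001447^2 + 0.35333836^2 + 0.12374369^2 + 0.71822373^2) = 1.1175545
U = k * uc = 3 * 1.1175545
U = 3.3527

3.3527


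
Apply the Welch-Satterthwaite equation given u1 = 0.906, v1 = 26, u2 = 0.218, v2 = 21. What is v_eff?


uc = sqrt(u1^2 + u2^2) = sqrt(0.906^2 + 0.218^2) = 0.93185836
v_eff = uc^4 / (u1^4/v1 + u2^4/v2)
= 0.93185836^4 / (0.906^4/26 + 0.218^4/21)
= 0.75404909 / 0.026021847
v_eff = 28.9775

28.9775


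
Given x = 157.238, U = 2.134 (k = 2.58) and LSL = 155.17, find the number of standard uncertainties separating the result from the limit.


u = U / k = 2.134 / 2.58 = 0.82713178
margin = |LSL - x| = |155.17 - 157.238| = 2.068
z = margin / u = 2.068 / 0.82713178
z = 2.5002

2.5002


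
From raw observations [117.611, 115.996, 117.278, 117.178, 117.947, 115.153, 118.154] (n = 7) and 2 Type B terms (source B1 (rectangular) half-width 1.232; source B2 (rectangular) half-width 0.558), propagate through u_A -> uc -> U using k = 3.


mean = (117.611 + 115.996 + 117.278 + 117.178 + 117.947 + 115.153 + 118.154) / 7 = 117.0452857
s = sqrt(sum((x - mean)^2)/(n-1)) = 1.0890274
u_A = s / sqrt(n) = 1.0890274 / sqrt(7) = 0.41161367
u_B1 = 1.232 / sqrt(3) = 0.71129553
u_B2 = 0.558 / sqrt(3) = 0.32216145
uc = sqrt(0.41161367^2 + 0.71129553^2 + 0.32216145^2) = 0.88269765
U = k * uc = 3 * 0.88269765
U = 2.6481

2.6481


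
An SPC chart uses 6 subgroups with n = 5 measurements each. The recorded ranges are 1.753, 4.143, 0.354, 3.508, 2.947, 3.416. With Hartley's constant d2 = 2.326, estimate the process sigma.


R_bar = (1.753 + 4.143 + 0.354 + 3.508 + 2.947 + 3.416) / 6
R_bar = 16.121 / 6 = 2.6868333
sigma_hat = R_bar / d2 = 2.6868333 / 2.326 = 1.1551

1.1551


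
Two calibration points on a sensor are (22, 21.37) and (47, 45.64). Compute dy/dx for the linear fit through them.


slope = (y2 - y1) / (x2 - x1)
= (45.64 - 21.37) / (47 - 22)
= 24.2700 / 25
= 0.9708

0.9708


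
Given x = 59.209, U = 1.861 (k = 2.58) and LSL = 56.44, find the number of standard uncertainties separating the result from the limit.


u = U / k = 1.861 / 2.58 = 0.72131783
margin = |LSL - x| = |56.44 - 59.209| = 2.769
z = margin / u = 2.769 / 0.72131783
z = 3.8388

3.8388


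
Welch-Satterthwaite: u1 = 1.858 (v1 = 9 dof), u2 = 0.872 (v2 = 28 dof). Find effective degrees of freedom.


uc = sqrt(u1^2 + u2^2) = sqrt(1.858^2 + 0.872^2) = 2.0524493
v_eff = uc^4 / (u1^4/v1 + u2^4/v2)
= 2.0524493^4 / (1.858^4/9 + 0.872^4/28)
= 17.745562 / 1.344809
v_eff = 13.1956

13.1956


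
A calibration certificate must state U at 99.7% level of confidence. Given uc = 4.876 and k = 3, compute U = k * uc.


U = k * uc
U = 3 * 4.876
U = 14.6280

14.6280


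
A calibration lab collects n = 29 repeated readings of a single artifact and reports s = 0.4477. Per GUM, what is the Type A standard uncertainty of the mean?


u_A = s / sqrt(n)
u_A = 0.4477 / sqrt(29)
u_A = 0.4477 / 5.3851648
u_A = 0.0831

0.0831


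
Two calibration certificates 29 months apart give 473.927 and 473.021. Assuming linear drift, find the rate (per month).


rate = (v2 - v1) / months
= (473.021 - 473.927) / 29
= -0.9060 / 29
= -0.0312

-0.0312


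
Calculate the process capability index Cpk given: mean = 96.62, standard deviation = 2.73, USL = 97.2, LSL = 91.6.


Cpu = (USL - mean) / (3*sigma) = (97.2 - 96.62) / (3*2.73) = 0.0708
Cpl = (mean - LSL) / (3*sigma) = (96.62 - 91.6) / (3*2.73) = 0.6129
Cpk = min(Cpu, Cpl) = 0.0708

0.0708


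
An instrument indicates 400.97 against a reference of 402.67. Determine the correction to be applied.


Correction = standard - reading
= 402.67 - 400.97
= 1.7000

1.7000


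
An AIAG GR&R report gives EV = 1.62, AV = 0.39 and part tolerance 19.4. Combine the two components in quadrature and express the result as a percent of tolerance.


GRR = sqrt(EV^2 + AV^2) = sqrt(1.62^2 + 0.39^2) = 1.6662833
%GRR = GRR / tol * 100 = 1.6662833 / 19.4 * 100
%GRR = 8.5891

8.5891


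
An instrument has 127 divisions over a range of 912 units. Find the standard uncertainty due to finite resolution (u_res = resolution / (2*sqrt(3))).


resolution = range / divisions
resolution = 912 / 127 = 7.1811024
u_res = resolution / (2*sqrt(3))
u_res = 7.1811024 / 3.4641016
u_res = 2.0730

2.0730


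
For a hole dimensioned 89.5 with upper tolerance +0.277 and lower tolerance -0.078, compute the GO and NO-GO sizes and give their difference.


GO = nominal - lower_tol (smallest hole = maximum material condition)
GO = 89.5 - 0.078 = 89.422
NO-GO = nominal + upper_tol (largest hole = least material condition)
NO-GO = 89.5 + 0.277 = 89.777
spread = NO-GO - GO = 89.777 - 89.422 = 0.3550

0.3550


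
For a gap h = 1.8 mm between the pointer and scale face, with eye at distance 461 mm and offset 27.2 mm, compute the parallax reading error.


error = h * offset / d
= 1.8 * 27.2 / 461
= 0.1062

0.1062


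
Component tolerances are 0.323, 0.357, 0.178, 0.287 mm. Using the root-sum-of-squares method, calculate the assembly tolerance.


RSS = sqrt(0.323^2 + 0.357^2 + 0.178^2 + 0.287^2)
= sqrt(0.345831)
= 0.5881

0.5881


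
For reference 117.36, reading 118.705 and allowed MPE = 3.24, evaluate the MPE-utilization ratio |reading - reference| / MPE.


e = indication - reference = 118.705 - 117.36 = 1.3450
|e| = 1.3450
ratio = |e| / MPE = 1.3450 / 3.24
ratio = 0.4151

0.4151


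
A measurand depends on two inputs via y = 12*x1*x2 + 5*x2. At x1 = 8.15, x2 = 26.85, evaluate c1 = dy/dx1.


y = 12*x1*x2 + 5*x2
dy/dx1 = 12*x2
Evaluate at x2 = 26.85: c1 = 12 * 26.85
c1 = 322.2000

322.2000


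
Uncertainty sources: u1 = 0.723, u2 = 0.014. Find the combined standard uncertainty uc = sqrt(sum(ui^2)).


uc = sqrt(0.723^2 + 0.014^2)
uc = sqrt(0.522925)
uc = 0.7231

0.7231


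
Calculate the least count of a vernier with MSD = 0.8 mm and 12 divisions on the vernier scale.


LC = MSD / n_div
= 0.8 / 12
= 0.0667

0.0667


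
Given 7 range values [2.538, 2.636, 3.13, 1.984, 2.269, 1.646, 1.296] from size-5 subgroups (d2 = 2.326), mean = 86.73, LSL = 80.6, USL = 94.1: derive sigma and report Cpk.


R_bar = (2.538 + 2.636 + 3.13 + 1.984 + 2.269 + 1.646 + 1.296) / 7 = 2.2141429
sigma = R_bar / d2 = 2.2141429 / 2.326 = 0.9519101
Cp = (USL - LSL)/(6*sigma) = (94.1 - 80.6)/(6*0.9519101) = 2.3637
Cpu = (94.1 - 86.73)/(3*0.9519101) = 2.5808
Cpl = (86.73 - 80.6)/(3*0.9519101) = 2.1466
Cpk = min(Cpu, Cpl) = 2.1466

2.1466


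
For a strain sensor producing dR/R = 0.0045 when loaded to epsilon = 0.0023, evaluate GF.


GF = (dR/R) / epsilon
= 0.0045 / 0.0023
= 1.9565

1.9565


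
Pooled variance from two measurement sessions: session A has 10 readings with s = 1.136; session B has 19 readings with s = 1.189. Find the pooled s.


s_p = sqrt(((n1-1)*s1^2 + (n2-1)*s2^2) / (n1+n2-2))
numerator = (10-1)*1.136^2 + (19-1)*1.189^2 = 11.614464 + 25.446978 = 37.061442
denominator = 10 + 19 - 2 = 27
s_p^2 = 37.061442 / 27 = 1.372646
s_p = sqrt(1.372646) = 1.1716

1.1716


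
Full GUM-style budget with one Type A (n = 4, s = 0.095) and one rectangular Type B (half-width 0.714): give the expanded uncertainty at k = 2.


u_A = s / sqrt(n) = 0.095 / sqrt(4) = 0.0475
u_B = half_width / sqrt(3) = 0.714 / sqrt(3) = 0.41222809
uc = sqrt(u_A^2 + u_B^2) = sqrt(0.0475^2 + 0.41222809^2) = 0.41495572
U = k * uc = 2 * 0.41495572
U = 0.8299

0.8299


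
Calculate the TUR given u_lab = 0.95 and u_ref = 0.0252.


TUR = u_lab / u_ref
= 0.95 / 0.0252
= 37.6984

37.6984


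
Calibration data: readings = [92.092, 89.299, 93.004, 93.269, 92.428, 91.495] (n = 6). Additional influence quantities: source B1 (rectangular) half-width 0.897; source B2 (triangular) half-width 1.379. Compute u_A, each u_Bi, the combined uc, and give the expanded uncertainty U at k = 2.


mean = (92.092 + 89.299 + 93.004 + 93.269 + 92.428 + 91.495) / 6 = 91.93116667
s = sqrt(sum((x - mean)^2)/(n-1)) = 1.4374994
u_A = s / sqrt(n) = 1.4374994 / sqrt(6) = 0.58685667
u_B1 = 0.897 / sqrt(3) = 0.51788319
u_B2 = 1.379 / sqrt(6) = 0.56297439
uc = sqrt(0.58685667^2 + 0.51788319^2 + 0.56297439^2) = 0.96412858
U = k * uc = 2 * 0.96412858
U = 1.9283

1.9283


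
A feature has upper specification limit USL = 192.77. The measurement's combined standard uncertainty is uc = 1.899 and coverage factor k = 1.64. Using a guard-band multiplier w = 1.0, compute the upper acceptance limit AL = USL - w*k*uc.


U = k * uc = 1.64 * 1.899 = 3.11436
guard band g = w * U = 1.0 * 3.11436 = 3.11436
AL = USL - g = 192.77 - 3.11436
AL = 189.6556

189.6556


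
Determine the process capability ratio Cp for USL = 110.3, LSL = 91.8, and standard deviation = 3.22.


Cp = (USL - LSL) / (6 * sigma)
= (110.3 - 91.8) / (6 * 3.22)
= 18.5000 / 19.3200
= 0.9576

0.9576
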